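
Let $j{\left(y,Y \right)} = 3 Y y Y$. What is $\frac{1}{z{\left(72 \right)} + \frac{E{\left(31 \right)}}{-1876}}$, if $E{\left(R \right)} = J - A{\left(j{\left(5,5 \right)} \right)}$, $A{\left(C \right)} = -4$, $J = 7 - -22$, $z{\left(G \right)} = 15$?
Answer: $\frac{1876}{28107} \approx 0.066745$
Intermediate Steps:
$j{\left(y,Y \right)} = 3 y Y^{2}$ ($j{\left(y,Y \right)} = 3 Y y Y = 3 y Y^{2}$)
$J = 29$ ($J = 7 + 22 = 29$)
$E{\left(R \right)} = 33$ ($E{\left(R \right)} = 29 - -4 = 29 + 4 = 33$)
$\frac{1}{z{\left(72 \right)} + \frac{E{\left(31 \right)}}{-1876}} = \frac{1}{15 + \frac{33}{-1876}} = \frac{1}{15 + 33 \left(- \frac{1}{1876}\right)} = \frac{1}{15 - \frac{33}{1876}} = \frac{1}{\frac{28107}{1876}} = \frac{1876}{28107}$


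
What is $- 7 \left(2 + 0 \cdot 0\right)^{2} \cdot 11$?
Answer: $-308$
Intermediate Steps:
$- 7 \left(2 + 0 \cdot 0\right)^{2} \cdot 11 = - 7 \left(2 + 0\right)^{2} \cdot 11 = - 7 \cdot 2^{2} \cdot 11 = \left(-7\right) 4 \cdot 11 = \left(-28\right) 11 = -308$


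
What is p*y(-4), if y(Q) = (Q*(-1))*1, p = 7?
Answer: 28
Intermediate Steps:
y(Q) = -Q (y(Q) = -Q*1 = -Q)
p*y(-4) = 7*(-1*(-4)) = 7*4 = 28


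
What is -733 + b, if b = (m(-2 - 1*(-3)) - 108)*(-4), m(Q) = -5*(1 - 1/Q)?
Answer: -301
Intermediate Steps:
m(Q) = -5 + 5/Q
b = 432 (b = ((-5 + 5/(-2 - 1*(-3))) - 108)*(-4) = ((-5 + 5/(-2 + 3)) - 108)*(-4) = ((-5 + 5/1) - 108)*(-4) = ((-5 + 5*1) - 108)*(-4) = ((-5 + 5) - 108)*(-4) = (0 - 108)*(-4) = -108*(-4) = 432)
-733 + b = -733 + 432 = -301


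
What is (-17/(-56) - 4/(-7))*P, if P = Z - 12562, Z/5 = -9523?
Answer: -421239/8 ≈ -52655.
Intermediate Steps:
Z = -47615 (Z = 5*(-9523) = -47615)
P = -60177 (P = -47615 - 12562 = -60177)
(-17/(-56) - 4/(-7))*P = (-17/(-56) - 4/(-7))*(-60177) = (-17*(-1/56) - 4*(-⅐))*(-60177) = (17/56 + 4/7)*(-60177) = (7/8)*(-60177) = -421239/8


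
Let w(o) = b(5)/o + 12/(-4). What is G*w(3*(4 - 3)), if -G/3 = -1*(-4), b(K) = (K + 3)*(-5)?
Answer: 196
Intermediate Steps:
b(K) = -15 - 5*K (b(K) = (3 + K)*(-5) = -15 - 5*K)
G = -12 (G = -(-3)*(-4) = -3*4 = -12)
w(o) = -3 - 40/o (w(o) = (-15 - 5*5)/o + 12/(-4) = (-15 - 25)/o + 12*(-¼) = -40/o - 3 = -3 - 40/o)
G*w(3*(4 - 3)) = -12*(-3 - 40*1/(3*(4 - 3))) = -12*(-3 - 40/(3*1)) = -12*(-3 - 40/3) = -12*(-49/3) = 196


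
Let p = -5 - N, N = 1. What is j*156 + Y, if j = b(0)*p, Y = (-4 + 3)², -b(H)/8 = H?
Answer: 1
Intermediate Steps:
b(H) = -8*H
Y = 1 (Y = (-1)² = 1)
p = -6 (p = -5 - 1*1 = -5 - 1 = -6)
j = 0 (j = -8*0*(-6) = 0*(-6) = 0)
j*156 + Y = 0*156 + 1 = 0 + 1 = 1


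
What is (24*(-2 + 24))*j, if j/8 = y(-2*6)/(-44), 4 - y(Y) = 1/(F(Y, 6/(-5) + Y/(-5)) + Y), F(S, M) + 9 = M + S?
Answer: -20512/53 ≈ -387.02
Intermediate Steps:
F(S, M) = -9 + M + S (F(S, M) = -9 + (M + S) = -9 + M + S)
y(Y) = 4 - 1/(-51/5 + 9*Y/5) (y(Y) = 4 - 1/((-9 + (6/(-5) + Y/(-5)) + Y) + Y) = 4 - 1/((-9 + (6*(-⅕) + Y*(-⅕)) + Y) + Y) = 4 - 1/((-9 + (-6/5 - Y/5) + Y) + Y) = 4 - 1/((-51/5 + 4*Y/5) + Y) = 4 - 1/(-51/5 + 9*Y/5))
j = -1282/1749 (j = 8*(((-209 + 36*(-2*6))/(3*(-17 + 3*(-2*6))))/(-44)) = 8*(((-209 + 36*(-12))/(3*(-17 + 3*(-12))))*(-1/44)) = 8*(((-209 - 432)/(3*(-17 - 36)))*(-1/44)) = 8*(((⅓)*(-641)/(-53))*(-1/44)) = 8*(((⅓)*(-1/53)*(-641))*(-1/44)) = 8*((641/159)*(-1/44)) = 8*(-641/6996) = -1282/1749 ≈ -0.73299)
(24*(-2 + 24))*j = (24*(-2 + 24))*(-1282/1749) = (24*22)*(-1282/1749) = 528*(-1282/1749) = -20512/53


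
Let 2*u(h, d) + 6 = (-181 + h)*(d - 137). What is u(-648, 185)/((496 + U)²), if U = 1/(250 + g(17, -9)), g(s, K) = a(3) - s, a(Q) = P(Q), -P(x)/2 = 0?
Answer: -40010993/494673843 ≈ -0.080884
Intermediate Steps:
P(x) = 0 (P(x) = -2*0 = 0)
a(Q) = 0
u(h, d) = -3 + (-181 + h)*(-137 + d)/2 (u(h, d) = -3 + ((-181 + h)*(d - 137))/2 = -3 + ((-181 + h)*(-137 + d))/2 = -3 + (-181 + h)*(-137 + d)/2)
g(s, K) = -s (g(s, K) = 0 - s = -s)
U = 1/233 (U = 1/(250 - 1*17) = 1/(250 - 17) = 1/233 ≈ 0.0042918)
u(-648, 185)/((496 + U)²) = (24791/2 - 181/2*185 - 137/2*(-648) + (½)*185*(-648))/((496 + 1/233)²) = (24791/2 - 33485/2 + 44388 - 59940)/((115569/233)²) = -19899/13356193761/54289 = -19899*54289/13356193761 = -40010993/494673843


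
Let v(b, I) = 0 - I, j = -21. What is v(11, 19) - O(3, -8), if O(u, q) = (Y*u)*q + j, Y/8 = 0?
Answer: 2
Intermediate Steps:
Y = 0 (Y = 8*0 = 0)
v(b, I) = -I
O(u, q) = -21 (O(u, q) = (0*u)*q - 21 = 0*q - 21 = 0 - 21 = -21)
v(11, 19) - O(3, -8) = -1*19 - 1*(-21) = -19 + 21 = 2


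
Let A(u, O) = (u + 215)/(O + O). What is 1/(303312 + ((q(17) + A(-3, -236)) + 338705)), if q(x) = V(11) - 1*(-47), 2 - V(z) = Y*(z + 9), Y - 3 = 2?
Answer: 118/75751935 ≈ 1.5577e-6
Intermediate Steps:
Y = 5 (Y = 3 + 2 = 5)
A(u, O) = (215 + u)/(2*O) (A(u, O) = (215 + u)/((2*O)) = (215 + u)*(1/(2*O)) = (215 + u)/(2*O))
V(z) = -43 - 5*z (V(z) = 2 - 5*(z + 9) = 2 - 5*(9 + z) = 2 - (45 + 5*z) = 2 + (-45 - 5*z) = -43 - 5*z)
q(x) = -51 (q(x) = (-43 - 5*11) - 1*(-47) = (-43 - 55) + 47 = -98 + 47 = -51)
1/(303312 + ((q(17) + A(-3, -236)) + 338705)) = 1/(303312 + ((-51 + (½)*(215 - 3)/(-236)) + 338705)) = 1/(303312 + ((-51 + (½)*(-1/236)*212) + 338705)) = 1/(303312 + ((-51 - 53/118) + 338705)) = 1/(303312 + (-6071/118 + 338705)) = 1/(303312 + 39961119/118) = 1/(75751935/118) = 118/75751935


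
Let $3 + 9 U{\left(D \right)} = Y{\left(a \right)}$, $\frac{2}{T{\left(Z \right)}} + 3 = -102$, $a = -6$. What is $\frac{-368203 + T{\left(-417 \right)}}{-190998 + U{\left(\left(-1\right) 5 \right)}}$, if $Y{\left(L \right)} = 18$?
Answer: $\frac{38661317}{20054615} \approx 1.9278$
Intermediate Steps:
$T{\left(Z \right)} = - \frac{2}{105}$ ($T{\left(Z \right)} = \frac{2}{-3 - 102} = \frac{2}{-105} = 2 \left(- \frac{1}{105}\right) = - \frac{2}{105}$)
$U{\left(D \right)} = \frac{5}{3}$ ($U{\left(D \right)} = - \frac{1}{3} + \frac{1}{9} \cdot 18 = - \frac{1}{3} + 2 = \frac{5}{3}$)
$\frac{-368203 + T{\left(-417 \right)}}{-190998 + U{\left(\left(-1\right) 5 \right)}} = \frac{-368203 - \frac{2}{105}}{-190998 + \frac{5}{3}} = - \frac{38661317}{105 \left(- \frac{572989}{3}\right)} = \left(- \frac{38661317}{105}\right) \left(- \frac{3}{572989}\right) = \frac{38661317}{20054615}$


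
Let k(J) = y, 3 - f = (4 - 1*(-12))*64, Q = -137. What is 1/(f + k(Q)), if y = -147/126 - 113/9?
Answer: -18/18625 ≈ -0.00096644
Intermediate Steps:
f = -1021 (f = 3 - (4 - 1*(-12))*64 = 3 - (4 + 12)*64 = 3 - 16*64 = 3 - 1*1024 = 3 - 1024 = -1021)
y = -247/18 (y = -147*1/126 - 113*1/9 = -7/6 - 113/9 = -247/18 ≈ -13.722)
k(J) = -247/18
1/(f + k(Q)) = 1/(-1021 - 247/18) = 1/(-18625/18) = -18/18625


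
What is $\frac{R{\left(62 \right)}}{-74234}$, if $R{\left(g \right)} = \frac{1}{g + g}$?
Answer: $- \frac{1}{9205016} \approx -1.0864 \cdot 10^{-7}$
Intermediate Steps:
$R{\left(g \right)} = \frac{1}{2 g}$
$\frac{R{\left(62 \right)}}{-74234} = \frac{\frac{1}{2} \cdot \frac{1}{62}}{-74234} = \frac{1}{2} \cdot \frac{1}{62} \left(- \frac{1}{74234}\right) = \frac{1}{124} \left(- \frac{1}{74234}\right) = - \frac{1}{9205016}$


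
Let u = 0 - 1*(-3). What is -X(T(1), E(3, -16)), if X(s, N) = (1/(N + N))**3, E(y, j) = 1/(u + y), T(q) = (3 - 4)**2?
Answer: -27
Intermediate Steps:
T(q) = 1 (T(q) = (-1)**2 = 1)
u = 3 (u = 0 + 3 = 3)
E(y, j) = 1/(3 + y)
X(s, N) = 1/(8*N**3) (X(s, N) = (1/(2*N))**3 = 1/(8*N**3))
-X(T(1), E(3, -16)) = -1/(8*(1/(3 + 3))**3) = -1/(8*(1/6)**3) = -1/(8*6**(-3)) = -216/8 = -1*27 = -27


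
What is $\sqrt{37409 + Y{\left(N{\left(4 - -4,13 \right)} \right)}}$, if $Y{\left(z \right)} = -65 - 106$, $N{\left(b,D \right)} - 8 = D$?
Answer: $\sqrt{37238} \approx 192.97$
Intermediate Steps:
$N{\left(b,D \right)} = 8 + D$
$Y{\left(z \right)} = -171$ ($Y{\left(z \right)} = -65 - 106 = -171$)
$\sqrt{37409 + Y{\left(N{\left(4 - -4,13 \right)} \right)}} = \sqrt{37409 - 171} = \sqrt{37238}$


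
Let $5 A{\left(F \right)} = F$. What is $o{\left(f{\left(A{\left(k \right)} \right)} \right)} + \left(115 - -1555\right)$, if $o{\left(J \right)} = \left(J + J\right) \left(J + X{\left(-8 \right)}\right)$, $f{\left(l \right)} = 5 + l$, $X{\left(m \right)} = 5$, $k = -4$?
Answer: $\frac{43682}{25} \approx 1747.3$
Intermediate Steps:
$A{\left(F \right)} = \frac{F}{5}$
$o{\left(J \right)} = 2 J \left(5 + J\right)$ ($o{\left(J \right)} = \left(J + J\right) \left(J + 5\right) = 2 J \left(5 + J\right)$)
$o{\left(f{\left(A{\left(k \right)} \right)} \right)} + \left(115 - -1555\right) = 2 \left(5 + \frac{1}{5} \left(-4\right)\right) \left(5 + \left(5 + \frac{1}{5} \left(-4\right)\right)\right) + \left(115 - -1555\right) = 2 \left(5 - \frac{4}{5}\right) \left(5 + \left(5 - \frac{4}{5}\right)\right) + \left(115 + 1555\right) = 2 \cdot \frac{21}{5} \left(5 + \frac{21}{5}\right) + 1670 = 2 \cdot \frac{21}{5} \cdot \frac{46}{5} + 1670 = \frac{1932}{25} + 1670 = \frac{43682}{25}$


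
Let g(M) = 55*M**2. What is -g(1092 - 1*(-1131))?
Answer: -271795095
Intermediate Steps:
-g(1092 - 1*(-1131)) = -55*(1092 - 1*(-1131))**2 = -55*(1092 + 1131)**2 = -55*2223**2 = -55*4941729 = -1*271795095 = -271795095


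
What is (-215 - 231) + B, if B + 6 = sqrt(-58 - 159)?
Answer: -452 + I*sqrt(217) ≈ -452.0 + 14.731*I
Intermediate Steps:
B = -6 + I*sqrt(217) (B = -6 + sqrt(-58 - 159) = -6 + sqrt(-217) = -6 + I*sqrt(217) ≈ -6.0 + 14.731*I)
(-215 - 231) + B = (-215 - 231) + (-6 + I*sqrt(217)) = -446 + (-6 + I*sqrt(217)) = -452 + I*sqrt(217)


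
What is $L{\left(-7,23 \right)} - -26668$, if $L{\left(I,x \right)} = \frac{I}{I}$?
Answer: $26669$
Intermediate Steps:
$L{\left(I,x \right)} = 1$
$L{\left(-7,23 \right)} - -26668 = 1 - -26668 = 1 + 26668 = 26669$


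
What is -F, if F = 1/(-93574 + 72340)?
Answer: 1/21234 ≈ 4.7094e-5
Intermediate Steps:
F = -1/21234 (F = 1/(-21234) = -1/21234 ≈ -4.7094e-5)
-F = -1*(-1/21234) = 1/21234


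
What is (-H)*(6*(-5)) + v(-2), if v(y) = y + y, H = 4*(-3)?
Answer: -364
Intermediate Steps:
H = -12
v(y) = 2*y
(-H)*(6*(-5)) + v(-2) = (-1*(-12))*(6*(-5)) + 2*(-2) = 12*(-30) - 4 = -360 - 4 = -364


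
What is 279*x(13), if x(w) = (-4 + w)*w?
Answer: 32643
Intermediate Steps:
x(w) = w*(-4 + w)
279*x(13) = 279*(13*(-4 + 13)) = 279*(13*9) = 279*117 = 32643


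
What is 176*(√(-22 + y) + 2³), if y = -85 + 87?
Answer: 1408 + 352*I*√5 ≈ 1408.0 + 787.1*I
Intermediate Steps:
y = 2
176*(√(-22 + y) + 2³) = 176*(√(-22 + 2) + 2³) = 176*(√(-20) + 8) = 176*(2*I*√5 + 8) = 176*(8 + 2*I*√5) = 1408 + 352*I*√5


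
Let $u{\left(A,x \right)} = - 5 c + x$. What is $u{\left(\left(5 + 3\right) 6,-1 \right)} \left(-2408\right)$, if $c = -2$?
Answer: $-21672$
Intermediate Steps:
$u{\left(A,x \right)} = 10 + x$ ($u{\left(A,x \right)} = \left(-5\right) \left(-2\right) + x = 10 + x$)
$u{\left(\left(5 + 3\right) 6,-1 \right)} \left(-2408\right) = \left(10 - 1\right) \left(-2408\right) = 9 \left(-2408\right) = -21672$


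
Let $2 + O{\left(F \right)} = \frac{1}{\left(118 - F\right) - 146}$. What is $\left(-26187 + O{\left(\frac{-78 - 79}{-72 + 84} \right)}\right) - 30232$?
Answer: $- \frac{10099371}{179} \approx -56421.0$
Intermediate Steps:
$O{\left(F \right)} = -2 + \frac{1}{-28 - F}$ ($O{\left(F \right)} = -2 + \frac{1}{\left(118 - F\right) - 146} = -2 + \frac{1}{-28 - F}$)
$\left(-26187 + O{\left(\frac{-78 - 79}{-72 + 84} \right)}\right) - 30232 = \left(-26187 + \frac{-57 - 2 \frac{-78 - 79}{-72 + 84}}{28 + \frac{-78 - 79}{-72 + 84}}\right) - 30232 = \left(-26187 + \frac{-57 - 2 \left(- \frac{157}{12}\right)}{28 - \frac{157}{12}}\right) - 30232 = \left(-26187 + \frac{-57 - 2 \left(\left(-157\right) \frac{1}{12}\right)}{28 - \frac{157}{12}}\right) - 30232 = \left(-26187 + \frac{-57 - - \frac{157}{6}}{28 - \frac{157}{12}}\right) - 30232 = \left(-26187 + \frac{-57 + \frac{157}{6}}{\frac{179}{12}}\right) - 30232 = \left(-26187 + \frac{12}{179} \left(- \frac{185}{6}\right)\right) - 30232 = \left(-26187 - \frac{370}{179}\right) - 30232 = - \frac{4687843}{179} - 30232 = - \frac{10099371}{179}$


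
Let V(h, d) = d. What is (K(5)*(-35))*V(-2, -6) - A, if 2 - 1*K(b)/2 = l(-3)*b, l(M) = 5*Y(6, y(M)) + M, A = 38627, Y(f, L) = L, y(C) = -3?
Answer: 13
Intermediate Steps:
l(M) = -15 + M (l(M) = 5*(-3) + M = -15 + M)
K(b) = 4 + 36*b (K(b) = 4 - 2*(-15 - 3)*b = 4 - (-36)*b = 4 + 36*b)
(K(5)*(-35))*V(-2, -6) - A = ((4 + 36*5)*(-35))*(-6) - 1*38627 = ((4 + 180)*(-35))*(-6) - 38627 = (184*(-35))*(-6) - 38627 = -6440*(-6) - 38627 = 38640 - 38627 = 13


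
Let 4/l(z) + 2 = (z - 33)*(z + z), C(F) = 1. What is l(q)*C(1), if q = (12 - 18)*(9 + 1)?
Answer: 2/5579 ≈ 0.00035849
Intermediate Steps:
q = -60 (q = -6*10 = -60)
l(z) = 4/(-2 + 2*z*(-33 + z)) (l(z) = 4/(-2 + (z - 33)*(z + z)) = 4/(-2 + (-33 + z)*(2*z)) = 4/(-2 + 2*z*(-33 + z)))
l(q)*C(1) = (2/(-1 + (-60)² - 33*(-60)))*1 = (2/(-1 + 3600 + 1980))*1 = (2/5579)*1 = 2/5579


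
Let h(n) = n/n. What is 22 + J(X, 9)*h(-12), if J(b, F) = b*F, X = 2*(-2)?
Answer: -14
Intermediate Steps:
X = -4
h(n) = 1
J(b, F) = F*b
22 + J(X, 9)*h(-12) = 22 + (9*(-4))*1 = 22 - 36*1 = 22 - 36 = -14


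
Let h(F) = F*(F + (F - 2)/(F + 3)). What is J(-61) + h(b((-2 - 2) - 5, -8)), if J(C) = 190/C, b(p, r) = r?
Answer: 2738/61 ≈ 44.885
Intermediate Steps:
h(F) = F*(F + (-2 + F)/(3 + F))
J(-61) + h(b((-2 - 2) - 5, -8)) = 190/(-61) - 8*(-2 + (-8)**2 + 4*(-8))/(3 - 8) = 190*(-1/61) - 8*(-2 + 64 - 32)/(-5) = -190/61 - 8*(-1/5)*30 = -190/61 + 48 = 2738/61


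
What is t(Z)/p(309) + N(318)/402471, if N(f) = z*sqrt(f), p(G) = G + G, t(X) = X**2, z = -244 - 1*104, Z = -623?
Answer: 388129/618 - 116*sqrt(318)/134157 ≈ 628.03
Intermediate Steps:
z = -348 (z = -244 - 104 = -348)
p(G) = 2*G
N(f) = -348*sqrt(f)
t(Z)/p(309) + N(318)/402471 = (-623)**2/((2*309)) - 348*sqrt(318)/402471 = 388129/618 - 348*sqrt(318)*(1/402471) = 388129*(1/618) - 116*sqrt(318)/134157 = 388129/618 - 116*sqrt(318)/134157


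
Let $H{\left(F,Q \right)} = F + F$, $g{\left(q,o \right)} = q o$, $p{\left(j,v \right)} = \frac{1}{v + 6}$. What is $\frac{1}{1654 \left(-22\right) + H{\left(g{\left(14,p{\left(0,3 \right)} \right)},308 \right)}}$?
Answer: $- \frac{9}{327464} \approx -2.7484 \cdot 10^{-5}$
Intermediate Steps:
$p{\left(j,v \right)} = \frac{1}{6 + v}$
$g{\left(q,o \right)} = o q$
$H{\left(F,Q \right)} = 2 F$
$\frac{1}{1654 \left(-22\right) + H{\left(g{\left(14,p{\left(0,3 \right)} \right)},308 \right)}} = \frac{1}{1654 \left(-22\right) + 2 \frac{1}{6 + 3} \cdot 14} = \frac{1}{-36388 + 2 \cdot \frac{1}{9} \cdot 14} = \frac{1}{-36388 + 2 \cdot \frac{14}{9}} = \frac{1}{-36388 + \frac{28}{9}} = \frac{1}{- \frac{327464}{9}} = - \frac{9}{327464}$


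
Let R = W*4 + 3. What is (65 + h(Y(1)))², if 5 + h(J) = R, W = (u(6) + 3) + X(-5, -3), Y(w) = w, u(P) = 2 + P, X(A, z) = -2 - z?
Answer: 12321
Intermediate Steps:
W = 12 (W = ((2 + 6) + 3) + (-2 - 1*(-3)) = (8 + 3) + (-2 + 3) = 11 + 1 = 12)
R = 51 (R = 12*4 + 3 = 48 + 3 = 51)
h(J) = 46 (h(J) = -5 + 51 = 46)
(65 + h(Y(1)))² = (65 + 46)² = 111² = 12321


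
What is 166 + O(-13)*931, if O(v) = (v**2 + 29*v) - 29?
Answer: -220481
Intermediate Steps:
O(v) = -29 + v**2 + 29*v
166 + O(-13)*931 = 166 + (-29 + (-13)**2 + 29*(-13))*931 = 166 + (-29 + 169 - 377)*931 = 166 - 237*931 = 166 - 220647 = -220481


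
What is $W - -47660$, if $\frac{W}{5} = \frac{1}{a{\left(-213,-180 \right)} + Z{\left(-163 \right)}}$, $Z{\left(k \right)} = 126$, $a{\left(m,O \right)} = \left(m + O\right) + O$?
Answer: $\frac{21304015}{447} \approx 47660.0$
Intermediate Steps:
$a{\left(m,O \right)} = m + 2 O$ ($a{\left(m,O \right)} = \left(O + m\right) + O = m + 2 O$)
$W = - \frac{5}{447}$ ($W = \frac{5}{\left(-213 + 2 \left(-180\right)\right) + 126} = \frac{5}{\left(-213 - 360\right) + 126} = \frac{5}{-573 + 126} = \frac{5}{-447} = 5 \left(- \frac{1}{447}\right) = - \frac{5}{447} \approx -0.011186$)
$W - -47660 = - \frac{5}{447} - -47660 = - \frac{5}{447} + 47660 = \frac{21304015}{447}$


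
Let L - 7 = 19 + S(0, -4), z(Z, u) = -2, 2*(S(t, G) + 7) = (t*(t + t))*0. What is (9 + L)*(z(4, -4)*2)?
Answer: -112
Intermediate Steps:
S(t, G) = -7 (S(t, G) = -7 + ((t*(t + t))*0)/2 = -7 + ((t*(2*t))*0)/2 = -7 + ((2*t²)*0)/2 = -7 + (½)*0 = -7 + 0 = -7)
L = 19 (L = 7 + (19 - 7) = 7 + 12 = 19)
(9 + L)*(z(4, -4)*2) = (9 + 19)*(-2*2) = 28*(-4) = -112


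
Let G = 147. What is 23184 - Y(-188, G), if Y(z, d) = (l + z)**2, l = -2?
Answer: -12916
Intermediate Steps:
Y(z, d) = (-2 + z)**2
23184 - Y(-188, G) = 23184 - (-2 - 188)**2 = 23184 - 1*(-190)**2 = 23184 - 1*36100 = 23184 - 36100 = -12916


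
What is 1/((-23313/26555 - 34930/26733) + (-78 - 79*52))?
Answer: -101413545/424738641167 ≈ -0.00023877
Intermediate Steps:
1/((-23313/26555 - 34930/26733) + (-78 - 79*52)) = 1/((-23313*1/26555 - 34930*1/26733) + (-78 - 4108)) = 1/((-23313/26555 - 4990/3819) - 4186) = 1/(-221541797/101413545 - 4186) = 1/(-424738641167/101413545) = -101413545/424738641167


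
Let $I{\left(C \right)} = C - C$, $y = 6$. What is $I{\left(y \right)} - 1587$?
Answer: $-1587$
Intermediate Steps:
$I{\left(C \right)} = 0$
$I{\left(y \right)} - 1587 = 0 - 1587 = -1587$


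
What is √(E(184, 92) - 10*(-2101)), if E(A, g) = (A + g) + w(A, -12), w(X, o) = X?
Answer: √21470 ≈ 146.53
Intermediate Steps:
E(A, g) = g + 2*A (E(A, g) = (A + g) + A = g + 2*A)
√(E(184, 92) - 10*(-2101)) = √((92 + 2*184) - 10*(-2101)) = √((92 + 368) + 21010) = √(460 + 21010) = √21470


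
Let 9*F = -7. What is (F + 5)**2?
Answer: 1444/81 ≈ 17.827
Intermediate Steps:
F = -7/9 (F = (1/9)*(-7) = -7/9 ≈ -0.77778)
(F + 5)**2 = (-7/9 + 5)**2 = (38/9)**2 = 1444/81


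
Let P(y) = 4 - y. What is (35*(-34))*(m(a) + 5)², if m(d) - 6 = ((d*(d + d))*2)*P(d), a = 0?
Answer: -143990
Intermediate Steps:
m(d) = 6 + 4*d²*(4 - d) (m(d) = 6 + ((d*(d + d))*2)*(4 - d) = 6 + ((d*(2*d))*2)*(4 - d) = 6 + ((2*d²)*2)*(4 - d) = 6 + (4*d²)*(4 - d) = 6 + 4*d²*(4 - d))
(35*(-34))*(m(a) + 5)² = (35*(-34))*((6 + 4*0²*(4 - 1*0)) + 5)² = -1190*((6 + 4*0*(4 + 0)) + 5)² = -1190*((6 + 4*0*4) + 5)² = -1190*((6 + 0) + 5)² = -1190*(6 + 5)² = -1190*11² = -1190*121 = -143990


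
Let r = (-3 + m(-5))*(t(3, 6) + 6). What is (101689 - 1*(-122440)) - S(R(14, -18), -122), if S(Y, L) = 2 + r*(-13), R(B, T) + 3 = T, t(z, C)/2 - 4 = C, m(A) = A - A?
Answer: 223113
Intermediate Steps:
m(A) = 0
t(z, C) = 8 + 2*C
R(B, T) = -3 + T
r = -78 (r = (-3 + 0)*((8 + 2*6) + 6) = -3*((8 + 12) + 6) = -3*(20 + 6) = -3*26 = -78)
S(Y, L) = 1016 (S(Y, L) = 2 - 78*(-13) = 2 + 1014 = 1016)
(101689 - 1*(-122440)) - S(R(14, -18), -122) = (101689 - 1*(-122440)) - 1*1016 = (101689 + 122440) - 1016 = 224129 - 1016 = 223113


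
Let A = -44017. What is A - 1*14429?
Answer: -58446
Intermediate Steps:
A - 1*14429 = -44017 - 1*14429 = -44017 - 14429 = -58446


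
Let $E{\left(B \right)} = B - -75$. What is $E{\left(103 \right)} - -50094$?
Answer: $50272$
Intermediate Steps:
$E{\left(B \right)} = 75 + B$ ($E{\left(B \right)} = B + 75 = 75 + B$)
$E{\left(103 \right)} - -50094 = \left(75 + 103\right) - -50094 = 178 + 50094 = 50272$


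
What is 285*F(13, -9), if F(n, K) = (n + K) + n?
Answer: 4845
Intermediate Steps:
F(n, K) = K + 2*n (F(n, K) = (K + n) + n = K + 2*n)
285*F(13, -9) = 285*(-9 + 2*13) = 285*(-9 + 26) = 285*17 = 4845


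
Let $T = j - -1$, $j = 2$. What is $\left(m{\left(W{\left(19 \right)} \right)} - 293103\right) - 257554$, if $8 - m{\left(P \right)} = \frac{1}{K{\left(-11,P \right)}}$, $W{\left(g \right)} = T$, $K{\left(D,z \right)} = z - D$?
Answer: $- \frac{7709087}{14} \approx -5.5065 \cdot 10^{5}$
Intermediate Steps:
$T = 3$ ($T = 2 - -1 = 2 + \left(-3 + 4\right) = 2 + 1 = 3$)
$W{\left(g \right)} = 3$
$m{\left(P \right)} = 8 - \frac{1}{11 + P}$ ($m{\left(P \right)} = 8 - \frac{1}{P - -11} = 8 - \frac{1}{P + 11} = 8 - \frac{1}{11 + P}$)
$\left(m{\left(W{\left(19 \right)} \right)} - 293103\right) - 257554 = \left(\frac{87 + 8 \cdot 3}{11 + 3} - 293103\right) - 257554 = \left(\frac{87 + 24}{14} - 293103\right) - 257554 = \left(\frac{1}{14} \cdot 111 - 293103\right) - 257554 = \left(\frac{111}{14} - 293103\right) - 257554 = - \frac{4103331}{14} - 257554 = - \frac{7709087}{14}$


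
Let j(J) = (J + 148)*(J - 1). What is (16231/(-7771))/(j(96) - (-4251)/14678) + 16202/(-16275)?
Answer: -42842083630158872/43031218829650275 ≈ -0.99560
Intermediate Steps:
j(J) = (-1 + J)*(148 + J) (j(J) = (148 + J)*(-1 + J) = (-1 + J)*(148 + J))
(16231/(-7771))/(j(96) - (-4251)/14678) + 16202/(-16275) = (16231/(-7771))/((-148 + 96**2 + 147*96) - (-4251)/14678) + 16202/(-16275) = (16231*(-1/7771))/((-148 + 9216 + 14112) - (-4251)/14678) + 16202*(-1/16275) = -16231/(7771*(23180 - 1*(-4251/14678))) - 16202/16275 = -16231/(7771*(23180 + 4251/14678)) - 16202/16275 = -16231/(7771*340240291/14678) - 16202/16275 = -16231/7771*14678/340240291 - 16202/16275 = -238238618/2644007301361 - 16202/16275 = -42842083630158872/43031218829650275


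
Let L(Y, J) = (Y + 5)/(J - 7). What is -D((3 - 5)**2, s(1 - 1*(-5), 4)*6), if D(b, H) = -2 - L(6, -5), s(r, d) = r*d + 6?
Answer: 13/12 ≈ 1.0833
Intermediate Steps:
s(r, d) = 6 + d*r (s(r, d) = d*r + 6 = 6 + d*r)
L(Y, J) = (5 + Y)/(-7 + J)
D(b, H) = -13/12 (D(b, H) = -2 - (5 + 6)/(-7 - 5) = -2 - 11/(-12) = -2 - (-1)*11/12 = -2 - 1*(-11/12) = -2 + 11/12 = -13/12)
-D((3 - 5)**2, s(1 - 1*(-5), 4)*6) = -1*(-13/12) = 13/12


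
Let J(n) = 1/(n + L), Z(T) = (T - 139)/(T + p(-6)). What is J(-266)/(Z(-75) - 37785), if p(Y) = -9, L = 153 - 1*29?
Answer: 21/112667273 ≈ 1.8639e-7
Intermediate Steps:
L = 124 (L = 153 - 29 = 124)
Z(T) = (-139 + T)/(-9 + T) (Z(T) = (T - 139)/(T - 9) = (-139 + T)/(-9 + T))
J(n) = 1/(124 + n) (J(n) = 1/(n + 124) = 1/(124 + n))
J(-266)/(Z(-75) - 37785) = 1/((124 - 266)*((-139 - 75)/(-9 - 75) - 37785)) = 1/((-142)*(-214/(-84) - 37785)) = -1/(142*(-1/84*(-214) - 37785)) = -1/(142*(107/42 - 37785)) = -1/(142*(-1586863/42)) = -1/142*(-42/1586863) = 21/112667273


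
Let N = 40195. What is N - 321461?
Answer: -281266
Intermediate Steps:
N - 321461 = 40195 - 321461 = -281266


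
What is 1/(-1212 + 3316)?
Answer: 1/2104 ≈ 0.00047529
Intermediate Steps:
1/(-1212 + 3316) = 1/2104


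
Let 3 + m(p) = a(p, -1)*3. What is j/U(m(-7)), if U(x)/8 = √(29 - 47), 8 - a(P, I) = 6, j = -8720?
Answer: 545*I*√2/3 ≈ 256.92*I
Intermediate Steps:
a(P, I) = 2 (a(P, I) = 8 - 1*6 = 8 - 6 = 2)
m(p) = 3 (m(p) = -3 + 2*3 = -3 + 6 = 3)
U(x) = 24*I*√2 (U(x) = 8*√(29 - 47) = 8*√(-18) = 8*(3*I*√2) = 24*I*√2)
j/U(m(-7)) = -8720*(-I*√2/48) = -(-545)*I*√2/3 = 545*I*√2/3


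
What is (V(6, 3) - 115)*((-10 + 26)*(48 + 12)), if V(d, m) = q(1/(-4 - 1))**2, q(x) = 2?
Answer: -106560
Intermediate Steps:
V(d, m) = 4 (V(d, m) = 2**2 = 4)
(V(6, 3) - 115)*((-10 + 26)*(48 + 12)) = (4 - 115)*((-10 + 26)*(48 + 12)) = -1776*60 = -111*960 = -106560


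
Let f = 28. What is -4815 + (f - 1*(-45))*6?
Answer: -4377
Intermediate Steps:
-4815 + (f - 1*(-45))*6 = -4815 + (28 - 1*(-45))*6 = -4815 + (28 + 45)*6 = -4815 + 73*6 = -4815 + 438 = -4377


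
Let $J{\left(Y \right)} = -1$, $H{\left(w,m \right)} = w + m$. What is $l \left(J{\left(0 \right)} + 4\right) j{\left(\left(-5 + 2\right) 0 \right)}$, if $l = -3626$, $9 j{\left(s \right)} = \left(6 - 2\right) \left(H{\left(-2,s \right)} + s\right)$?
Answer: $\frac{29008}{3} \approx 9669.3$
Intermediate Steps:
$H{\left(w,m \right)} = m + w$
$j{\left(s \right)} = - \frac{8}{9} + \frac{8 s}{9}$ ($j{\left(s \right)} = \frac{\left(6 - 2\right) \left(\left(s - 2\right) + s\right)}{9} = \frac{4 \left(\left(-2 + s\right) + s\right)}{9} = \frac{4 \left(-2 + 2 s\right)}{9} = \frac{-8 + 8 s}{9} = - \frac{8}{9} + \frac{8 s}{9}$)
$l \left(J{\left(0 \right)} + 4\right) j{\left(\left(-5 + 2\right) 0 \right)} = - 3626 \left(-1 + 4\right) \left(- \frac{8}{9} + \frac{8 \left(-5 + 2\right) 0}{9}\right) = - 3626 \cdot 3 \left(- \frac{8}{9} + \frac{8 \left(\left(-3\right) 0\right)}{9}\right) = - 3626 \cdot 3 \left(- \frac{8}{9} + \frac{8}{9} \cdot 0\right) = - 3626 \cdot 3 \left(- \frac{8}{9} + 0\right) = - 3626 \cdot 3 \left(- \frac{8}{9}\right) = \left(-3626\right) \left(- \frac{8}{3}\right) = \frac{29008}{3}$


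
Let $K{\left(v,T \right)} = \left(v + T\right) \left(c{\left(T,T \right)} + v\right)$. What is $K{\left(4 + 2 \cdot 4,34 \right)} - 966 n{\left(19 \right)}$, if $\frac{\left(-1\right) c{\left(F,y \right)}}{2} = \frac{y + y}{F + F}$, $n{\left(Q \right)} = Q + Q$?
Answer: $-36248$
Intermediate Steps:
$n{\left(Q \right)} = 2 Q$
$c{\left(F,y \right)} = - \frac{2 y}{F}$ ($c{\left(F,y \right)} = - 2 \frac{y + y}{F + F} = - 2 \frac{2 y}{2 F} = - 2 \cdot 2 y \frac{1}{2 F} = - 2 \frac{y}{F} = - \frac{2 y}{F}$)
$K{\left(v,T \right)} = \left(-2 + v\right) \left(T + v\right)$ ($K{\left(v,T \right)} = \left(v + T\right) \left(- \frac{2 T}{T} + v\right) = \left(T + v\right) \left(-2 + v\right) = \left(-2 + v\right) \left(T + v\right)$)
$K{\left(4 + 2 \cdot 4,34 \right)} - 966 n{\left(19 \right)} = \left(\left(4 + 2 \cdot 4\right)^{2} - 68 - 2 \left(4 + 2 \cdot 4\right) + 34 \left(4 + 2 \cdot 4\right)\right) - 966 \cdot 2 \cdot 19 = \left(\left(4 + 8\right)^{2} - 68 - 2 \left(4 + 8\right) + 34 \left(4 + 8\right)\right) - 36708 = \left(12^{2} - 68 - 24 + 34 \cdot 12\right) - 36708 = \left(144 - 68 - 24 + 408\right) - 36708 = 460 - 36708 = -36248$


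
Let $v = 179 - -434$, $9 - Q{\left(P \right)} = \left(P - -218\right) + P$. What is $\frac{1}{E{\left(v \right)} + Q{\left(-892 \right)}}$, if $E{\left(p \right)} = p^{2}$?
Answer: $\frac{1}{377344} \approx 2.6501 \cdot 10^{-6}$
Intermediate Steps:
$Q{\left(P \right)} = -209 - 2 P$ ($Q{\left(P \right)} = 9 - \left(\left(P - -218\right) + P\right) = 9 - \left(\left(P + 218\right) + P\right) = 9 - \left(\left(218 + P\right) + P\right) = 9 - \left(218 + 2 P\right) = -209 - 2 P$)
$v = 613$ ($v = 179 + 434 = 613$)
$\frac{1}{E{\left(v \right)} + Q{\left(-892 \right)}} = \frac{1}{613^{2} - -1575} = \frac{1}{375769 + \left(-209 + 1784\right)} = \frac{1}{375769 + 1575} = \frac{1}{377344}$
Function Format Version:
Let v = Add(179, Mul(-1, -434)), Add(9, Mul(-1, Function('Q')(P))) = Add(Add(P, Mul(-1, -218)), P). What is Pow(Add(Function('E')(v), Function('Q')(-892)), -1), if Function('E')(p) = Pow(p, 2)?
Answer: Rational(1, 377344) ≈ 2.6501e-6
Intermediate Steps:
Function('Q')(P) = Add(-209, Mul(-2, P)) (Function('Q')(P) = Add(9, Mul(-1, Add(Add(P, Mul(-1, -218)), P))) = Add(9, Mul(-1, Add(Add(P, 218), P))) = Add(9, Mul(-1, Add(Add(218, P), P))) = Add(9, Mul(-1, Add(218, Mul(2, P)))) = Add(9, Add(-218, Mul(-2, P))) = Add(-209, Mul(-2, P)))
v = 613 (v = Add(179, 434) = 613)
Pow(Add(Function('E')(v), Function('Q')(-892)), -1) = Pow(Add(Pow(613, 2), Add(-209, Mul(-2, -892))), -1) = Pow(Add(375769, Add(-209, 1784)), -1) = Pow(Add(375769, 1575), -1) = Pow(377344, -1) = Rational(1, 377344)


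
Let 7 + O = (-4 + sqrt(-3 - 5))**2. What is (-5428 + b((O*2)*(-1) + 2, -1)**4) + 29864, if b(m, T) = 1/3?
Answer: 1979317/81 ≈ 24436.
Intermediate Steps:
O = -7 + (-4 + 2*I*sqrt(2))**2 (O = -7 + (-4 + sqrt(-3 - 5))**2 = -7 + (-4 + sqrt(-8))**2 = -7 + (-4 + 2*I*sqrt(2))**2 ≈ 1.0 - 22.627*I)
b(m, T) = 1/3
(-5428 + b((O*2)*(-1) + 2, -1)**4) + 29864 = (-5428 + (1/3)**4) + 29864 = (-5428 + 1/81) + 29864 = -439667/81 + 29864 = 1979317/81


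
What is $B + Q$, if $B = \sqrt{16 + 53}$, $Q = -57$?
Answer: $-57 + \sqrt{69} \approx -48.693$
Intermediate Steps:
$B = \sqrt{69} \approx 8.3066$
$B + Q = \sqrt{69} - 57 = -57 + \sqrt{69}$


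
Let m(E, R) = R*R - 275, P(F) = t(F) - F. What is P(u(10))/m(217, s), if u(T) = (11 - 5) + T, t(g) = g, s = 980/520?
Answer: 0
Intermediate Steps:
s = 49/26 (s = 980*(1/520) = 49/26 ≈ 1.8846)
u(T) = 6 + T
P(F) = 0 (P(F) = F - F = 0)
m(E, R) = -275 + R² (m(E, R) = R² - 275 = -275 + R²)
P(u(10))/m(217, s) = 0/(-275 + (49/26)²) = 0/(-275 + 2401/676) = 0/(-183499/676) = 0*(-676/183499) = 0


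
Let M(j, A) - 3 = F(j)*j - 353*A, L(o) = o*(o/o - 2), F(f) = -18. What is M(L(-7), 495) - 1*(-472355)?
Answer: 297497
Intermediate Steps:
L(o) = -o (L(o) = o*(1 - 2) = o*(-1) = -o)
M(j, A) = 3 - 353*A - 18*j (M(j, A) = 3 + (-18*j - 353*A) = 3 + (-353*A - 18*j) = 3 - 353*A - 18*j)
M(L(-7), 495) - 1*(-472355) = (3 - 353*495 - (-18)*(-7)) - 1*(-472355) = (3 - 174735 - 18*7) + 472355 = (3 - 174735 - 126) + 472355 = -174858 + 472355 = 297497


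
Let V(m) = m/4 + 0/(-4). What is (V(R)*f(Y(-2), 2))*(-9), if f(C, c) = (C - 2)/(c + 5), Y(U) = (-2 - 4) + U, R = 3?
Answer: 135/14 ≈ 9.6429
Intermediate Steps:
V(m) = m/4 (V(m) = m*(1/4) + 0*(-1/4) = m/4 + 0 = m/4)
Y(U) = -6 + U
f(C, c) = (-2 + C)/(5 + c)
(V(R)*f(Y(-2), 2))*(-9) = (((1/4)*3)*((-2 + (-6 - 2))/(5 + 2)))*(-9) = (3*((-2 - 8)/7)/4)*(-9) = (3*((1/7)*(-10))/4)*(-9) = ((3/4)*(-10/7))*(-9) = -15/14*(-9) = 135/14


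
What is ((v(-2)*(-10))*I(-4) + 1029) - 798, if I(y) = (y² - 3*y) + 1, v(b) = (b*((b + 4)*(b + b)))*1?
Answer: -4409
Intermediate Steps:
v(b) = 2*b²*(4 + b) (v(b) = (b*((4 + b)*(2*b)))*1 = (b*(2*b*(4 + b)))*1 = (2*b²*(4 + b))*1 = 2*b²*(4 + b))
I(y) = 1 + y² - 3*y
((v(-2)*(-10))*I(-4) + 1029) - 798 = (((2*(-2)²*(4 - 2))*(-10))*(1 + (-4)² - 3*(-4)) + 1029) - 798 = (((2*4*2)*(-10))*(1 + 16 + 12) + 1029) - 798 = ((16*(-10))*29 + 1029) - 798 = (-160*29 + 1029) - 798 = (-4640 + 1029) - 798 = -3611 - 798 = -4409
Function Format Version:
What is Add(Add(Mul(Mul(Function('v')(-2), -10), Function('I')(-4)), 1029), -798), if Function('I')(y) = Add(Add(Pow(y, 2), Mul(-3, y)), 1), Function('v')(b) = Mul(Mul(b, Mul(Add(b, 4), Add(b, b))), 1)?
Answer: -4409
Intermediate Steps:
Function('v')(b) = Mul(2, Pow(b, 2), Add(4, b)) (Function('v')(b) = Mul(Mul(b, Mul(Add(4, b), Mul(2, b))), 1) = Mul(Mul(b, Mul(2, b, Add(4, b))), 1) = Mul(Mul(2, Pow(b, 2), Add(4, b)), 1) = Mul(2, Pow(b, 2), Add(4, b)))
Function('I')(y) = Add(1, Pow(y, 2), Mul(-3, y))
Add(Add(Mul(Mul(Function('v')(-2), -10), Function('I')(-4)), 1029), -798) = Add(Add(Mul(Mul(Mul(2, Pow(-2, 2), Add(4, -2)), -10), Add(1, Pow(-4, 2), Mul(-3, -4))), 1029), -798) = Add(Add(Mul(Mul(Mul(2, 4, 2), -10), Add(1, 16, 12)), 1029), -798) = Add(Add(Mul(Mul(16, -10), 29), 1029), -798) = Add(Add(Mul(-160, 29), 1029), -798) = Add(Add(-4640, 1029), -798) = Add(-3611, -798) = -4409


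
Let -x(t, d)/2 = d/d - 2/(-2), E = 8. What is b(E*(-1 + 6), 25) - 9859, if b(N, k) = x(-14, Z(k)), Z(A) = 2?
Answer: -9863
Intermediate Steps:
x(t, d) = -4 (x(t, d) = -2*(d/d - 2/(-2)) = -2*(1 - 2*(-½)) = -2*(1 + 1) = -2*2 = -4)
b(N, k) = -4
b(E*(-1 + 6), 25) - 9859 = -4 - 9859 = -9863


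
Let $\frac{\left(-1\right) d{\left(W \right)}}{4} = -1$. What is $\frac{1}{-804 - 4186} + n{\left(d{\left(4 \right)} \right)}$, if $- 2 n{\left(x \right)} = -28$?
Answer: $\frac{69859}{4990} \approx 14.0$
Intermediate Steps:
$d{\left(W \right)} = 4$ ($d{\left(W \right)} = \left(-4\right) \left(-1\right) = 4$)
$n{\left(x \right)} = 14$ ($n{\left(x \right)} = \left(- \frac{1}{2}\right) \left(-28\right) = 14$)
$\frac{1}{-804 - 4186} + n{\left(d{\left(4 \right)} \right)} = \frac{1}{-804 - 4186} + 14 = \frac{1}{-4990} + 14 = - \frac{1}{4990} + 14 = \frac{69859}{4990}$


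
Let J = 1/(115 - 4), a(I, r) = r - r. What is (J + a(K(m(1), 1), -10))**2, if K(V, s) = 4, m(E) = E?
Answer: 1/12321 ≈ 8.1162e-5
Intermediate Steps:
a(I, r) = 0
J = 1/111 ≈ 0.0090090
(J + a(K(m(1), 1), -10))**2 = (1/111 + 0)**2 = (1/111)**2 = 1/12321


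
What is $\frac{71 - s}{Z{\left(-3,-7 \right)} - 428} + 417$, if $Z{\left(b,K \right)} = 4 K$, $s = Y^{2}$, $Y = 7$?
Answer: $\frac{95065}{228} \approx 416.95$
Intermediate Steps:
$s = 49$ ($s = 7^{2} = 49$)
$\frac{71 - s}{Z{\left(-3,-7 \right)} - 428} + 417 = \frac{71 - 49}{4 \left(-7\right) - 428} + 417 = \frac{71 - 49}{-28 - 428} + 417 = \frac{1}{-456} \cdot 22 + 417 = \left(- \frac{1}{456}\right) 22 + 417 = - \frac{11}{228} + 417 = \frac{95065}{228}$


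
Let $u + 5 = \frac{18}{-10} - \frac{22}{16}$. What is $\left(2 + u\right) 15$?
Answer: $- \frac{741}{8} \approx -92.625$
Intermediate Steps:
$u = - \frac{327}{40}$ ($u = -5 + \left(\frac{18}{-10} - \frac{22}{16}\right) = -5 + \left(18 \left(- \frac{1}{10}\right) - \frac{11}{8}\right) = -5 - \frac{127}{40} = - \frac{327}{40} \approx -8.175$)
$\left(2 + u\right) 15 = \left(2 - \frac{327}{40}\right) 15 = \left(- \frac{247}{40}\right) 15 = - \frac{741}{8}$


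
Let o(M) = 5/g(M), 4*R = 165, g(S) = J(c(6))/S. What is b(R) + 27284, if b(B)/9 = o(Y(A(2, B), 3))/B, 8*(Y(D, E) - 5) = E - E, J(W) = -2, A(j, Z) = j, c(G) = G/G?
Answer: 300094/11 ≈ 27281.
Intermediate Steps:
c(G) = 1
Y(D, E) = 5 (Y(D, E) = 5 + (E - E)/8 = 5 + (1/8)*0 = 5 + 0 = 5)
g(S) = -2/S
R = 165/4 (R = (1/4)*165 = 165/4 ≈ 41.250)
o(M) = -5*M/2 (o(M) = 5/((-2/M)) = 5*(-M/2) = -5*M/2)
b(B) = -225/(2*B) (b(B) = 9*((-5/2*5)/B) = 9*(-25/(2*B)) = -225/(2*B))
b(R) + 27284 = -225/(2*165/4) + 27284 = -225/2*4/165 + 27284 = -30/11 + 27284 = 300094/11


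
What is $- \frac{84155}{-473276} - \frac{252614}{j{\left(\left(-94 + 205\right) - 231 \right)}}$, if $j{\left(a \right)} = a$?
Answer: $\frac{7472890129}{3549570} \approx 2105.3$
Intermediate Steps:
$- \frac{84155}{-473276} - \frac{252614}{j{\left(\left(-94 + 205\right) - 231 \right)}} = - \frac{84155}{-473276} - \frac{252614}{\left(-94 + 205\right) - 231} = \left(-84155\right) \left(- \frac{1}{473276}\right) - \frac{252614}{111 - 231} = \frac{84155}{473276} - \frac{252614}{-120} = \frac{84155}{473276} - - \frac{126307}{60} = \frac{84155}{473276} + \frac{126307}{60} = \frac{7472890129}{3549570}$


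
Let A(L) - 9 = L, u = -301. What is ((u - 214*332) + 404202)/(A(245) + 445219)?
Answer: 110951/148491 ≈ 0.74719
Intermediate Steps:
A(L) = 9 + L
((u - 214*332) + 404202)/(A(245) + 445219) = ((-301 - 214*332) + 404202)/((9 + 245) + 445219) = ((-301 - 71048) + 404202)/(254 + 445219) = (-71349 + 404202)/445473 = 332853*(1/445473) = 110951/148491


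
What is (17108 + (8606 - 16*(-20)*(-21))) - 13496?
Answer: 5498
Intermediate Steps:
(17108 + (8606 - 16*(-20)*(-21))) - 13496 = (17108 + (8606 - (-320)*(-21))) - 13496 = (17108 + (8606 - 1*6720)) - 13496 = (17108 + (8606 - 6720)) - 13496 = (17108 + 1886) - 13496 = 18994 - 13496 = 5498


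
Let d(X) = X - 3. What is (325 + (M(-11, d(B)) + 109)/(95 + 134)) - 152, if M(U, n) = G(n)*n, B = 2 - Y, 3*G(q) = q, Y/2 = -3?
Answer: 119203/687 ≈ 173.51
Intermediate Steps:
Y = -6 (Y = 2*(-3) = -6)
G(q) = q/3
B = 8 (B = 2 - 1*(-6) = 2 + 6 = 8)
d(X) = -3 + X
M(U, n) = n**2/3 (M(U, n) = (n/3)*n = n**2/3)
(325 + (M(-11, d(B)) + 109)/(95 + 134)) - 152 = (325 + ((-3 + 8)**2/3 + 109)/(95 + 134)) - 152 = (325 + ((1/3)*5**2 + 109)/229) - 152 = (325 + ((1/3)*25 + 109)*(1/229)) - 152 = (325 + (25/3 + 109)*(1/229)) - 152 = (325 + (352/3)*(1/229)) - 152 = (325 + 352/687) - 152 = 223627/687 - 152 = 119203/687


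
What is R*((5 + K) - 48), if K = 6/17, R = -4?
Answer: 2900/17 ≈ 170.59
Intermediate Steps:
K = 6/17 (K = 6*(1/17) = 6/17 ≈ 0.35294)
R*((5 + K) - 48) = -4*((5 + 6/17) - 48) = -4*(91/17 - 48) = -4*(-725/17) = 2900/17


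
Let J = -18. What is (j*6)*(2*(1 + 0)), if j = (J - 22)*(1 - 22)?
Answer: 10080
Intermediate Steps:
j = 840 (j = (-18 - 22)*(1 - 22) = -40*(-21) = 840)
(j*6)*(2*(1 + 0)) = (840*6)*(2*(1 + 0)) = 5040*(2*1) = 5040*2 = 10080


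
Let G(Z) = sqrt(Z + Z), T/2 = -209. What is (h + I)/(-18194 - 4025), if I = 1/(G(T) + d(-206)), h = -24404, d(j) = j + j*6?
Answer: 25382601121/23109981900 + I*sqrt(209)/23109981900 ≈ 1.0983 + 6.2557e-10*I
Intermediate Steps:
T = -418 (T = 2*(-209) = -418)
d(j) = 7*j (d(j) = j + 6*j = 7*j)
G(Z) = sqrt(2)*sqrt(Z) (G(Z) = sqrt(2*Z) = sqrt(2)*sqrt(Z))
I = 1/(-1442 + 2*I*sqrt(209)) (I = 1/(sqrt(2)*sqrt(-418) + 7*(-206)) = 1/(sqrt(2)*(I*sqrt(418)) - 1442) = 1/(2*I*sqrt(209) - 1442) = 1/(-1442 + 2*I*sqrt(209)) ≈ -0.0006932 - 1.39e-5*I)
(h + I)/(-18194 - 4025) = (-24404 + (-721/1040100 - I*sqrt(209)/1040100))/(-18194 - 4025) = (-25382601121/1040100 - I*sqrt(209)/1040100)/(-22219) = (-25382601121/1040100 - I*sqrt(209)/1040100)*(-1/22219) = 25382601121/23109981900 + I*sqrt(209)/23109981900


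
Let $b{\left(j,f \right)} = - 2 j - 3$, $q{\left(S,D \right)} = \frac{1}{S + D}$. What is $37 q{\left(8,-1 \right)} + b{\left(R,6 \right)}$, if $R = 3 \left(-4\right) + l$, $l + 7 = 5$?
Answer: $\frac{212}{7} \approx 30.286$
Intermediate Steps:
$l = -2$ ($l = -7 + 5 = -2$)
$q{\left(S,D \right)} = \frac{1}{D + S}$
$R = -14$ ($R = 3 \left(-4\right) - 2 = -12 - 2 = -14$)
$b{\left(j,f \right)} = -3 - 2 j$
$37 q{\left(8,-1 \right)} + b{\left(R,6 \right)} = \frac{37}{-1 + 8} - -25 = \frac{37}{7} + \left(-3 + 28\right) = 37 \cdot \frac{1}{7} + 25 = \frac{37}{7} + 25 = \frac{212}{7}$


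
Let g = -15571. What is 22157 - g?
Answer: 37728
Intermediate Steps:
22157 - g = 22157 - 1*(-15571) = 22157 + 15571 = 37728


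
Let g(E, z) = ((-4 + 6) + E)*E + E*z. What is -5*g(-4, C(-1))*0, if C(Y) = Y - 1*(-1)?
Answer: 0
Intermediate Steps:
C(Y) = 1 + Y (C(Y) = Y + 1 = 1 + Y)
g(E, z) = E*z + E*(2 + E) (g(E, z) = (2 + E)*E + E*z = E*(2 + E) + E*z = E*z + E*(2 + E))
-5*g(-4, C(-1))*0 = -(-20)*(2 - 4 + (1 - 1))*0 = -(-20)*(2 - 4 + 0)*0 = -(-20)*(-2)*0 = -5*8*0 = -40*0 = 0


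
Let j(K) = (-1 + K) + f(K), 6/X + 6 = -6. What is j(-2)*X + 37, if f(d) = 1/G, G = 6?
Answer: 461/12 ≈ 38.417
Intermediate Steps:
X = -1/2 (X = 6/(-6 - 6) = 6/(-12) = 6*(-1/12) = -1/2 ≈ -0.50000)
f(d) = 1/6
j(K) = -5/6 + K (j(K) = (-1 + K) + 1/6 = -5/6 + K)
j(-2)*X + 37 = (-5/6 - 2)*(-1/2) + 37 = -17/6*(-1/2) + 37 = 17/12 + 37 = 461/12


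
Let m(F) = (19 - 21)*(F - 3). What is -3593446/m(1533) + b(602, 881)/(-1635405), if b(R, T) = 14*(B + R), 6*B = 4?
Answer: 195890457913/166811310 ≈ 1174.3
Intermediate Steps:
B = 2/3 (B = (1/6)*4 = 2/3 ≈ 0.66667)
b(R, T) = 28/3 + 14*R (b(R, T) = 14*(2/3 + R) = 28/3 + 14*R)
m(F) = 6 - 2*F (m(F) = -2*(-3 + F) = 6 - 2*F)
-3593446/m(1533) + b(602, 881)/(-1635405) = -3593446/(6 - 2*1533) + (28/3 + 14*602)/(-1635405) = -3593446/(6 - 3066) + (28/3 + 8428)*(-1/1635405) = -3593446/(-3060) + (25312/3)*(-1/1635405) = -3593446*(-1/3060) - 25312/4906215 = 1796723/1530 - 25312/4906215 = 195890457913/166811310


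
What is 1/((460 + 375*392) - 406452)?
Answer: -1/258992 ≈ -3.8611e-6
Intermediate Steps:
1/((460 + 375*392) - 406452) = 1/((460 + 147000) - 406452) = 1/(147460 - 406452) = 1/(-258992) = -1/258992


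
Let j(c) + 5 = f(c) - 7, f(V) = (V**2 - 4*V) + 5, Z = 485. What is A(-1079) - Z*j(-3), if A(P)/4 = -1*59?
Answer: -7026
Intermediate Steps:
f(V) = 5 + V**2 - 4*V
j(c) = -7 + c**2 - 4*c (j(c) = -5 + ((5 + c**2 - 4*c) - 7) = -5 + (-2 + c**2 - 4*c) = -7 + c**2 - 4*c)
A(P) = -236 (A(P) = 4*(-1*59) = 4*(-59) = -236)
A(-1079) - Z*j(-3) = -236 - 485*(-7 + (-3)**2 - 4*(-3)) = -236 - 485*(-7 + 9 + 12) = -236 - 485*14 = -236 - 1*6790 = -236 - 6790 = -7026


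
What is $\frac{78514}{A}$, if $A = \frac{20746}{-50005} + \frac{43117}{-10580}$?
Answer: $- \frac{8307611878120}{475111653} \approx -17486.0$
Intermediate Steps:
$A = - \frac{475111653}{105810580}$ ($A = 20746 \left(- \frac{1}{50005}\right) + 43117 \left(- \frac{1}{10580}\right) = - \frac{20746}{50005} - \frac{43117}{10580} = - \frac{475111653}{105810580} \approx -4.4902$)
$\frac{78514}{A} = \frac{78514}{- \frac{475111653}{105810580}} = 78514 \left(- \frac{105810580}{475111653}\right) = - \frac{8307611878120}{475111653}$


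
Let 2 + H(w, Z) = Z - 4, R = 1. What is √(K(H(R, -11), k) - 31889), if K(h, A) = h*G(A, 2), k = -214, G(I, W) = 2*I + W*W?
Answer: I*√24681 ≈ 157.1*I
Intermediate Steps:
H(w, Z) = -6 + Z (H(w, Z) = -2 + (Z - 4) = -2 + (-4 + Z) = -6 + Z)
G(I, W) = W² + 2*I (G(I, W) = 2*I + W² = W² + 2*I)
K(h, A) = h*(4 + 2*A) (K(h, A) = h*(2² + 2*A) = h*(4 + 2*A))
√(K(H(R, -11), k) - 31889) = √(2*(-6 - 11)*(2 - 214) - 31889) = √(2*(-17)*(-212) - 31889) = √(7208 - 31889) = √(-24681) = I*√24681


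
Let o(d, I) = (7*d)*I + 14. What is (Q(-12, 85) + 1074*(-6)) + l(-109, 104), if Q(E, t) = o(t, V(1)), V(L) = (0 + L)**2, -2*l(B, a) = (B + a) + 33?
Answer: -5849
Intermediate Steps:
l(B, a) = -33/2 - B/2 - a/2 (l(B, a) = -((B + a) + 33)/2 = -(33 + B + a)/2 = -33/2 - B/2 - a/2)
V(L) = L**2
o(d, I) = 14 + 7*I*d (o(d, I) = 7*I*d + 14 = 14 + 7*I*d)
Q(E, t) = 14 + 7*t (Q(E, t) = 14 + 7*1**2*t = 14 + 7*1*t = 14 + 7*t)
(Q(-12, 85) + 1074*(-6)) + l(-109, 104) = ((14 + 7*85) + 1074*(-6)) + (-33/2 - 1/2*(-109) - 1/2*104) = ((14 + 595) - 6444) + (-33/2 + 109/2 - 52) = (609 - 6444) - 14 = -5835 - 14 = -5849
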